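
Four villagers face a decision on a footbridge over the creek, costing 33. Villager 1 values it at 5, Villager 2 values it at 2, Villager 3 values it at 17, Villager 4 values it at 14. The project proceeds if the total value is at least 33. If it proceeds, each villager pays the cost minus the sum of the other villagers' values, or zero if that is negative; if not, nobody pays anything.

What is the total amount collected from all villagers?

21

Total value 38 ≥ cost 33, so it is built.
Villager 1: others sum to 33; max(0, 33 - 33) = 0.
Villager 2: others sum to 36; max(0, 33 - 36) = 0.
Villager 3: others sum to 21; max(0, 33 - 21) = 12.
Villager 4: others sum to 24; max(0, 33 - 24) = 9.
Total collected = 0 + 0 + 12 + 9 = 21.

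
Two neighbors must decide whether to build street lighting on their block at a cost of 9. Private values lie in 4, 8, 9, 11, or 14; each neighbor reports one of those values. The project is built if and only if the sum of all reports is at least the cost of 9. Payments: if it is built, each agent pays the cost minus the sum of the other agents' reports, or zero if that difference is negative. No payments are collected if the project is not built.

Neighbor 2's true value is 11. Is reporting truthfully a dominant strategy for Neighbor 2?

Yes

Check each profile of the others' reports and compare truth against every alternative report.
Others report (9): truth gives 11, best alternative gives 11.
Others report (11): truth gives 11, best alternative gives 11.
Others report (14): truth gives 11, best alternative gives 11.
Others report (8): truth gives 10, best alternative gives 10.
Others report (4): truth gives 6, best alternative gives 6.
In every case the truthful report is at least as good as any alternative, so it is a dominant strategy.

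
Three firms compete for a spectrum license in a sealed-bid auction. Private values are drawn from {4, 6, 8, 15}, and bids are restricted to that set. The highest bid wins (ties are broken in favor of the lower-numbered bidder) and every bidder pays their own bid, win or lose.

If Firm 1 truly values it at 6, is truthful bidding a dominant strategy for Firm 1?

Consider the case where Firm 2 bids 4 and Firm 3 bids 4.
Truthful bid 6: wins, pays 6, utility 6 - 6 = 0.
Bid 4 instead: wins, pays 4, utility 6 - 4 = 2.
Since 2 > 0, bidding 4 is strictly better here, so truthful bidding is not dominant.

No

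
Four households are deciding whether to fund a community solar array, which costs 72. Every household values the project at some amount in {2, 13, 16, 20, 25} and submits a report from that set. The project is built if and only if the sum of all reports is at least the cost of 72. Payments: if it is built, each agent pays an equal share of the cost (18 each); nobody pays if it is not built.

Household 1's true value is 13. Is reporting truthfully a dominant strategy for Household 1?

No

Consider the case where Household 2 reports 13, Household 3 reports 25 and Household 4 reports 25.
Truthful report 13: project built, pays 18, utility 13 - 18 = -5.
Report 2 instead: project not built, utility 0.
Since 0 > -5, reporting 2 is strictly better here, so truthful reporting is not dominant.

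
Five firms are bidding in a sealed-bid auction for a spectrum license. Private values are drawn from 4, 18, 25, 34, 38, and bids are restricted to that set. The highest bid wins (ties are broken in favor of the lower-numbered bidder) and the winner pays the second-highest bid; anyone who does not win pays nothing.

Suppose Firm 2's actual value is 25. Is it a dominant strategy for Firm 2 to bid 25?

Yes

Check each profile of the others' bids and compare truth against every alternative bid.
Others bid (4, 4, 4, 4): truth gives 21, best alternative gives 21.
Others bid (4, 4, 4, 18): truth gives 7, best alternative gives 7.
Others bid (4, 4, 18, 4): truth gives 7, best alternative gives 7.
Others bid (4, 4, 18, 18): truth gives 7, best alternative gives 7.
Others bid (4, 18, 4, 4): truth gives 7, best alternative gives 7.
Others bid (4, 18, 4, 18): truth gives 7, best alternative gives 7.
(Remaining 619 profiles checked similarly; truth is weakly best in each.)
In every case the truthful bid is at least as good as any alternative, so it is a dominant strategy.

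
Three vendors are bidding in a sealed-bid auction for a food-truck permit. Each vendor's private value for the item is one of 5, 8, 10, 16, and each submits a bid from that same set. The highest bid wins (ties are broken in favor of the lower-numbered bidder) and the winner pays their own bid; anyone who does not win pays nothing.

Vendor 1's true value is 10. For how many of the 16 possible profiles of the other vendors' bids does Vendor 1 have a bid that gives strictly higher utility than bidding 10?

4

Others bid (5, 5): truth gives 0; bid 5 gives 5 > 0. Violating.
Others bid (5, 8): truth gives 0; bid 8 gives 2 > 0. Violating.
Others bid (8, 5): truth gives 0; bid 8 gives 2 > 0. Violating.
Others bid (8, 8): truth gives 0; bid 8 gives 2 > 0. Violating.
Others bid (5, 10): truth gives 0; no alternative beats it.
Others bid (5, 16): truth gives 0; no alternative beats it.
(Checking all 16 profiles: 4 have a profitable deviation, 12 do not.)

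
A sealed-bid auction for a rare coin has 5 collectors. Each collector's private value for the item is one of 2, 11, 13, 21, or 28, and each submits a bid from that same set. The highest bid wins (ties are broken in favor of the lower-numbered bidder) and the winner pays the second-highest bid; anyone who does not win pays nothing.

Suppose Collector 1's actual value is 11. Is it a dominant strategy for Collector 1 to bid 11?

Check each profile of the others' bids and compare truth against every alternative bid.
Others bid (2, 2, 2, 2): truth gives 9, best alternative gives 9.
Others bid (2, 2, 2, 11): truth gives 0, best alternative gives 0.
Others bid (2, 2, 2, 13): truth gives 0, best alternative gives 0.
Others bid (2, 2, 2, 21): truth gives 0, best alternative gives 0.
Others bid (2, 2, 2, 28): truth gives 0, best alternative gives 0.
Others bid (2, 2, 11, 2): truth gives 0, best alternative gives 0.
(Remaining 619 profiles checked similarly; truth is weakly best in each.)
In every case the truthful bid is at least as good as any alternative, so it is a dominant strategy.

Yes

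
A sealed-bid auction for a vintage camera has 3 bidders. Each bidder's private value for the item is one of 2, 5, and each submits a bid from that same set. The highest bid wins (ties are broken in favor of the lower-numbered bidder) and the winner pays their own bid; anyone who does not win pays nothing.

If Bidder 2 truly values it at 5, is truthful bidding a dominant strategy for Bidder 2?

Yes

Check each profile of the others' bids and compare truth against every alternative bid.
Others bid (2, 2): truth gives 0, best alternative gives 0.
Others bid (2, 5): truth gives 0, best alternative gives 0.
Others bid (5, 2): truth gives 0, best alternative gives 0.
Others bid (5, 5): truth gives 0, best alternative gives 0.
In every case the truthful bid is at least as good as any alternative, so it is a dominant strategy.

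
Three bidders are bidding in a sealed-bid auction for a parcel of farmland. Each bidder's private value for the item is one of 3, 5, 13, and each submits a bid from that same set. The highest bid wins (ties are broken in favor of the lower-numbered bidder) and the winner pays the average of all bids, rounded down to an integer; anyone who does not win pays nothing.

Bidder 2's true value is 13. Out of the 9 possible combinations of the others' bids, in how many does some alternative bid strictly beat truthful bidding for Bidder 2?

Others bid (3, 3): truth gives 7; bid 5 gives 10 > 7. Violating.
Others bid (3, 5): truth gives 6; bid 5 gives 9 > 6. Violating.
Others bid (3, 13): truth gives 4; no alternative beats it.
Others bid (5, 3): truth gives 6; no alternative beats it.
(Checking all 9 profiles: 2 have a profitable deviation, 7 do not.)

2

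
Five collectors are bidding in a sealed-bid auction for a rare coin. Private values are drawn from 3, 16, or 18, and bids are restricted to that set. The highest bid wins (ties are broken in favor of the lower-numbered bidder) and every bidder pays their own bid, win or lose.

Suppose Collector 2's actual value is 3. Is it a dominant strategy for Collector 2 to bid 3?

Yes

Check each profile of the others' bids and compare truth against every alternative bid.
Others bid (18, 3, 3, 3): truth gives -3, best alternative gives -16.
Others bid (18, 3, 3, 16): truth gives -3, best alternative gives -16.
Others bid (18, 3, 3, 18): truth gives -3, best alternative gives -16.
Others bid (18, 3, 16, 3): truth gives -3, best alternative gives -16.
Others bid (18, 3, 16, 16): truth gives -3, best alternative gives -16.
Others bid (18, 3, 16, 18): truth gives -3, best alternative gives -16.
(Remaining 75 profiles checked similarly; truth is weakly best in each.)
In every case the truthful bid is at least as good as any alternative, so it is a dominant strategy.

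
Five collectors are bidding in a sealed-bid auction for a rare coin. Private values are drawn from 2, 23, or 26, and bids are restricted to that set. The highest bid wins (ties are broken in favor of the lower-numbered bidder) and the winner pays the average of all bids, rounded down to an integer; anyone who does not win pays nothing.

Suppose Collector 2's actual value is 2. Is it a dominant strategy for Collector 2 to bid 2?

Check each profile of the others' bids and compare truth against every alternative bid.
Others bid (2, 23, 23, 23): truth gives 0, best alternative gives -16.
Others bid (2, 2, 23, 23): truth gives 0, best alternative gives -12.
Others bid (2, 23, 2, 23): truth gives 0, best alternative gives -12.
Others bid (2, 23, 23, 2): truth gives 0, best alternative gives -12.
Others bid (2, 2, 2, 23): truth gives 0, best alternative gives -8.
Others bid (2, 2, 23, 2): truth gives 0, best alternative gives -8.
(Remaining 75 profiles checked similarly; truth is weakly best in each.)
In every case the truthful bid is at least as good as any alternative, so it is a dominant strategy.

Yes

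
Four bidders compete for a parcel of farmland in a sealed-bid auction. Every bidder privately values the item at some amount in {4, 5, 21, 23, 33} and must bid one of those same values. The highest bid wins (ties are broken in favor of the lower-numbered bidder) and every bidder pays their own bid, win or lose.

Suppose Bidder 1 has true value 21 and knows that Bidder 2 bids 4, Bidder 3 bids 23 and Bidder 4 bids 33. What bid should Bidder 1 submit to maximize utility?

4

Bid 4: loses but pays 4, utility -4.
Bid 5: loses but pays 5, utility -5.
Bid 21: loses but pays 21, utility -21.
Bid 23: loses but pays 23, utility -23.
Bid 33: wins, pays 33, utility 21 - 33 = -12.
The best choice is 4 with utility -4.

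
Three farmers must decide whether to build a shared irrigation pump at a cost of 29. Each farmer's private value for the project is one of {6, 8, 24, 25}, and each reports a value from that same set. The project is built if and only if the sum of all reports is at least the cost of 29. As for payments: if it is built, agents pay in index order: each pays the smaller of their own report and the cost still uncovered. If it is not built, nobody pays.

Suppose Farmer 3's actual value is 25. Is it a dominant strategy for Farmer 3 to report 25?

Check each profile of the others' reports and compare truth against every alternative report.
Others report (6, 24): truth gives 25, best alternative gives 25.
Others report (6, 25): truth gives 25, best alternative gives 25.
Others report (8, 24): truth gives 25, best alternative gives 25.
Others report (8, 25): truth gives 25, best alternative gives 25.
Others report (24, 6): truth gives 25, best alternative gives 25.
Others report (24, 8): truth gives 25, best alternative gives 25.
(Remaining 10 profiles checked similarly; truth is weakly best in each.)
In every case the truthful report is at least as good as any alternative, so it is a dominant strategy.

Yes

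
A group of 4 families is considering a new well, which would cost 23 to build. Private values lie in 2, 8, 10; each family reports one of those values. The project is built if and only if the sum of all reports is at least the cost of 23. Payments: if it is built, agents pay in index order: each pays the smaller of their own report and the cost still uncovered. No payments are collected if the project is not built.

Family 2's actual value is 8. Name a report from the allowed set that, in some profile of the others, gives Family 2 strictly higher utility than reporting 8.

Suppose Family 1 reports 2, Family 3 reports 10 and Family 4 reports 10.
Report 8: project built, pays 8, utility 8 - 8 = 0.
Report 2: project built, pays 2, utility 8 - 2 = 6.
So reporting 2 beats truth here (6 > 0).

2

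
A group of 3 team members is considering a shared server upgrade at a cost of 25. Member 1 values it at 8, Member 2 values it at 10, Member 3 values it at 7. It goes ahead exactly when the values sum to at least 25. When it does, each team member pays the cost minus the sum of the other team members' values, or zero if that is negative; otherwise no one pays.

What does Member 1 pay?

Total value 25 ≥ cost 25, so the project is built.
The other team members' values sum to 17.
Cost minus that sum is 25 - 17 = 8.

8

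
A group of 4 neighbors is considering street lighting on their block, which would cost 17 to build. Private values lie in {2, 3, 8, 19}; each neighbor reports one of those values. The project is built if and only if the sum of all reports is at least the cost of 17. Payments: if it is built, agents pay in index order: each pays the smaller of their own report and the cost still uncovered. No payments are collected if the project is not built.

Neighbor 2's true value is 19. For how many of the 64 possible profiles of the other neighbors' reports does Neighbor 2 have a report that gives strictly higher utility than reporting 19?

Others report (2, 2, 8): truth gives 4; report 8 gives 11 > 4. Violating.
Others report (2, 2, 19): truth gives 4; report 2 gives 17 > 4. Violating.
Others report (2, 3, 8): truth gives 4; report 8 gives 11 > 4. Violating.
Others report (2, 3, 19): truth gives 4; report 2 gives 17 > 4. Violating.
Others report (2, 2, 2): truth gives 4; no alternative beats it.
Others report (2, 2, 3): truth gives 4; no alternative beats it.
(Checking all 64 profiles: 41 have a profitable deviation, 23 do not.)

41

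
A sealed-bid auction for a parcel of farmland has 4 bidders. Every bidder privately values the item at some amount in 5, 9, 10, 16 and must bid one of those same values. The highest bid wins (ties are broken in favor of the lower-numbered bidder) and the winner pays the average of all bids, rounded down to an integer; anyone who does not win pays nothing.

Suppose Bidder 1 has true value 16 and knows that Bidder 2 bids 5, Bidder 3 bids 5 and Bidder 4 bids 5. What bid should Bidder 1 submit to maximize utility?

Bid 5: wins, pays 5, utility 16 - 5 = 11.
Bid 9: wins, pays 6, utility 16 - 6 = 10.
Bid 10: wins, pays 6, utility 16 - 6 = 10.
Bid 16: wins, pays 7, utility 16 - 7 = 9.
The best choice is 5 with utility 11.

5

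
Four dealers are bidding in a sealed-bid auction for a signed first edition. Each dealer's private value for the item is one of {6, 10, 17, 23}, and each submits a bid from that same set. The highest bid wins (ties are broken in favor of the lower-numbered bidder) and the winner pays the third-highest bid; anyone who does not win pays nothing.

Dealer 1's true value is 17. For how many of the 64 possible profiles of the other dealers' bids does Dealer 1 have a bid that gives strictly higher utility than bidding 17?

Others bid (6, 6, 23): truth gives 0; bid 23 gives 11 > 0. Violating.
Others bid (6, 10, 23): truth gives 0; bid 23 gives 7 > 0. Violating.
Others bid (6, 23, 6): truth gives 0; bid 23 gives 11 > 0. Violating.
Others bid (6, 23, 10): truth gives 0; bid 23 gives 7 > 0. Violating.
Others bid (6, 6, 6): truth gives 11; no alternative beats it.
Others bid (6, 6, 10): truth gives 11; no alternative beats it.
(Checking all 64 profiles: 12 have a profitable deviation, 52 do not.)

12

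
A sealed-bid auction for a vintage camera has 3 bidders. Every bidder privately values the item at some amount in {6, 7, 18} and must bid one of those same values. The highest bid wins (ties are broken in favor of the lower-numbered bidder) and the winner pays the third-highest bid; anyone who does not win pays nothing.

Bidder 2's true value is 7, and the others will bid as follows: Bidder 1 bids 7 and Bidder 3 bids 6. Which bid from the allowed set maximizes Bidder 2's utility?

18

Bid 6: loses, pays 0, utility 0.
Bid 7: loses, pays 0, utility 0.
Bid 18: wins, pays 6, utility 7 - 6 = 1.
The best choice is 18 with utility 1.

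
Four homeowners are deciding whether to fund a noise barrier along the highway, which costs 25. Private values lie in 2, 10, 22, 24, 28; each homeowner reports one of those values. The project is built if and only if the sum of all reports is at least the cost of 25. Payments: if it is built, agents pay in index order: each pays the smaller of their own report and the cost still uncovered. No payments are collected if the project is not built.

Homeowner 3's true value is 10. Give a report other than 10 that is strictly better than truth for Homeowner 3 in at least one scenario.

Suppose Homeowner 1 reports 2, Homeowner 2 reports 2 and Homeowner 4 reports 22.
Report 10: project built, pays 10, utility 10 - 10 = 0.
Report 2: project built, pays 2, utility 10 - 2 = 8.
So reporting 2 beats truth here (8 > 0).

2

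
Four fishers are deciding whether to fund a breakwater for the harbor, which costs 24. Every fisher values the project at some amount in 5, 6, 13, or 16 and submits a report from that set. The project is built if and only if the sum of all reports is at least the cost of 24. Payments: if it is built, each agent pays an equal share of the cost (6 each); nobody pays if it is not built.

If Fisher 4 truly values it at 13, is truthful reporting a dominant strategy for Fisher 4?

Check each profile of the others' reports and compare truth against every alternative report.
Others report (5, 5, 5): truth gives 7, best alternative gives 7.
Others report (5, 5, 6): truth gives 7, best alternative gives 7.
Others report (5, 5, 13): truth gives 7, best alternative gives 7.
Others report (5, 5, 16): truth gives 7, best alternative gives 7.
Others report (5, 6, 5): truth gives 7, best alternative gives 7.
Others report (5, 6, 6): truth gives 7, best alternative gives 7.
(Remaining 58 profiles checked similarly; truth is weakly best in each.)
In every case the truthful report is at least as good as any alternative, so it is a dominant strategy.

Yes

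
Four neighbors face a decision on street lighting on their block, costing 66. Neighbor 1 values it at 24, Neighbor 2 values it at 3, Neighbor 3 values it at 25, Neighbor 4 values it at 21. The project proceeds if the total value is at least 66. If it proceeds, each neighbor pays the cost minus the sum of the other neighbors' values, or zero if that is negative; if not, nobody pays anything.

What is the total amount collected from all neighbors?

Total value 73 ≥ cost 66, so it is built.
Neighbor 1: others sum to 49; max(0, 66 - 49) = 17.
Neighbor 2: others sum to 70; max(0, 66 - 70) = 0.
Neighbor 3: others sum to 48; max(0, 66 - 48) = 18.
Neighbor 4: others sum to 52; max(0, 66 - 52) = 14.
Total collected = 17 + 0 + 18 + 14 = 49.

49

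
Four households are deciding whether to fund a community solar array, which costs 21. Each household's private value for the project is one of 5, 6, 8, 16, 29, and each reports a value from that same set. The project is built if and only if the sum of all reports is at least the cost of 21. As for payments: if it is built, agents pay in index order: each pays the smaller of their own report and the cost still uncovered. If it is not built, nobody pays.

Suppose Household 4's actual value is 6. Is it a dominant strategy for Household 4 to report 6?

Yes

Check each profile of the others' reports and compare truth against every alternative report.
Others report (5, 5, 16): truth gives 6, best alternative gives 6.
Others report (5, 5, 29): truth gives 6, best alternative gives 6.
Others report (5, 6, 16): truth gives 6, best alternative gives 6.
Others report (5, 6, 29): truth gives 6, best alternative gives 6.
Others report (5, 8, 8): truth gives 6, best alternative gives 6.
Others report (5, 8, 16): truth gives 6, best alternative gives 6.
(Remaining 119 profiles checked similarly; truth is weakly best in each.)
In every case the truthful report is at least as good as any alternative, so it is a dominant strategy.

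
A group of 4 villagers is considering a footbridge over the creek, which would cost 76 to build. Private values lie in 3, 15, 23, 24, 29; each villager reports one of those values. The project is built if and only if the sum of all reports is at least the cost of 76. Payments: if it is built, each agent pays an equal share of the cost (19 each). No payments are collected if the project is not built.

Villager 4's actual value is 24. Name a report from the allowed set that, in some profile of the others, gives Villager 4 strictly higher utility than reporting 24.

29

Suppose Villager 1 reports 3, Villager 2 reports 15 and Villager 3 reports 29.
Report 24: project not built, utility 0.
Report 29: project built, pays 19, utility 24 - 19 = 5.
So reporting 29 beats truth here (5 > 0).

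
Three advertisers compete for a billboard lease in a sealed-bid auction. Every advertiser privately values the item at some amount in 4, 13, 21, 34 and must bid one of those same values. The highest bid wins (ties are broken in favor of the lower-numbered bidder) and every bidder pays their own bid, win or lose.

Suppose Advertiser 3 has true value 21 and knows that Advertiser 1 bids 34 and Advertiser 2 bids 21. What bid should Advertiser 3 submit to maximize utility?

4

Bid 4: loses but pays 4, utility -4.
Bid 13: loses but pays 13, utility -13.
Bid 21: loses but pays 21, utility -21.
Bid 34: loses but pays 34, utility -34.
The best choice is 4 with utility -4.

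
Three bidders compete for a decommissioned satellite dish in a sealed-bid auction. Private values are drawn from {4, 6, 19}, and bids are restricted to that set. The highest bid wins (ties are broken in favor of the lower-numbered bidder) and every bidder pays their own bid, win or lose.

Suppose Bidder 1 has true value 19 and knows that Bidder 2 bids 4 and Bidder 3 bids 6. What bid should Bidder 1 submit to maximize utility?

Bid 4: loses but pays 4, utility -4.
Bid 6: wins, pays 6, utility 19 - 6 = 13.
Bid 19: wins, pays 19, utility 19 - 19 = 0.
The best choice is 6 with utility 13.

6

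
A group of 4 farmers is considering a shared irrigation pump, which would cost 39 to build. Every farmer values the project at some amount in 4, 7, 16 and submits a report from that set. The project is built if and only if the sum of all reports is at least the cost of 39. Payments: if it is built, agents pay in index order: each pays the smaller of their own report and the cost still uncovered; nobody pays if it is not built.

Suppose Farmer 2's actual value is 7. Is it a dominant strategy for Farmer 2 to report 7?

Consider the case where Farmer 1 reports 4, Farmer 3 reports 16 and Farmer 4 reports 16.
Truthful report 7: project built, pays 7, utility 7 - 7 = 0.
Report 4 instead: project built, pays 4, utility 7 - 4 = 3.
Since 3 > 0, reporting 4 is strictly better here, so truthful reporting is not dominant.

No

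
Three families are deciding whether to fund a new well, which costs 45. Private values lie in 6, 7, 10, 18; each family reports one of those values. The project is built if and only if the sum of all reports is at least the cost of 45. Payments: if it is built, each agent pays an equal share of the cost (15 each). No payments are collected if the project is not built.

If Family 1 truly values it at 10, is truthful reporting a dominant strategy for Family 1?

Consider the case where Family 2 reports 18 and Family 3 reports 18.
Truthful report 10: project built, pays 15, utility 10 - 15 = -5.
Report 6 instead: project not built, utility 0.
Since 0 > -5, reporting 6 is strictly better here, so truthful reporting is not dominant.

No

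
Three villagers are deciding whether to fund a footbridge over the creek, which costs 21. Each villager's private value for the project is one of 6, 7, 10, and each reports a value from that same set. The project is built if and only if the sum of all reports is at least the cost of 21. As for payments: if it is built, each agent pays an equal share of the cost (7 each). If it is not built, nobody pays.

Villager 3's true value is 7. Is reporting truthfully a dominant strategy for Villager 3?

Check each profile of the others' reports and compare truth against every alternative report.
Others report (6, 6): truth gives 0, best alternative gives 0.
Others report (6, 7): truth gives 0, best alternative gives 0.
Others report (6, 10): truth gives 0, best alternative gives 0.
Others report (7, 6): truth gives 0, best alternative gives 0.
Others report (7, 7): truth gives 0, best alternative gives 0.
Others report (7, 10): truth gives 0, best alternative gives 0.
(Remaining 3 profiles checked similarly; truth is weakly best in each.)
In every case the truthful report is at least as good as any alternative, so it is a dominant strategy.

Yes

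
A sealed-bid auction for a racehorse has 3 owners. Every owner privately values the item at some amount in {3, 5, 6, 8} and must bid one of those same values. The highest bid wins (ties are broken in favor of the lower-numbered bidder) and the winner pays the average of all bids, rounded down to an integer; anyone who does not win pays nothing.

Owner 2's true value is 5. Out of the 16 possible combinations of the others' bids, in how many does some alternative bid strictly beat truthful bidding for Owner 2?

1

Others bid (5, 3): truth gives 0; bid 6 gives 1 > 0. Violating.
Others bid (3, 3): truth gives 2; no alternative beats it.
Others bid (3, 5): truth gives 1; no alternative beats it.
(Checking all 16 profiles: 1 has a profitable deviation, 15 do not.)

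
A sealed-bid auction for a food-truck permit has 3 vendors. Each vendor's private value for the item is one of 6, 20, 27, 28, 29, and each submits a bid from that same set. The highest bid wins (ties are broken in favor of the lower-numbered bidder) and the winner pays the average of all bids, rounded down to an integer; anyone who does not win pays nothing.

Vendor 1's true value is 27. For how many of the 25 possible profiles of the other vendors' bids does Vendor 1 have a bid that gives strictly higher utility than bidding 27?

12

Others bid (6, 6): truth gives 14; bid 6 gives 21 > 14. Violating.
Others bid (6, 20): truth gives 10; bid 20 gives 12 > 10. Violating.
Others bid (6, 28): truth gives 0; bid 28 gives 7 > 0. Violating.
Others bid (6, 29): truth gives 0; bid 29 gives 6 > 0. Violating.
Others bid (6, 27): truth gives 7; no alternative beats it.
Others bid (20, 27): truth gives 3; no alternative beats it.
(Checking all 25 profiles: 12 have a profitable deviation, 13 do not.)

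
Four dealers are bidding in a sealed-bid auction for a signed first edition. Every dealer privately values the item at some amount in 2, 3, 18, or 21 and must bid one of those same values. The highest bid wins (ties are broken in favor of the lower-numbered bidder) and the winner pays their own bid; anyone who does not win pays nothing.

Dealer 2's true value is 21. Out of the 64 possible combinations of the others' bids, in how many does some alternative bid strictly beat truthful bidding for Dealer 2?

18

Others bid (2, 2, 2): truth gives 0; bid 3 gives 18 > 0. Violating.
Others bid (2, 2, 3): truth gives 0; bid 3 gives 18 > 0. Violating.
Others bid (2, 2, 18): truth gives 0; bid 18 gives 3 > 0. Violating.
Others bid (2, 3, 2): truth gives 0; bid 3 gives 18 > 0. Violating.
Others bid (2, 2, 21): truth gives 0; no alternative beats it.
Others bid (2, 3, 21): truth gives 0; no alternative beats it.
(Checking all 64 profiles: 18 have a profitable deviation, 46 do not.)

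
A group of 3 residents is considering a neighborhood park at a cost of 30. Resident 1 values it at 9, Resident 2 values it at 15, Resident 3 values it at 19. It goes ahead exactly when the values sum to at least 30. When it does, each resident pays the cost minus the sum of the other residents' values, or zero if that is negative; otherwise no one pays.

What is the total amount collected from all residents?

8

Total value 43 ≥ cost 30, so it is built.
Resident 1: others sum to 34; max(0, 30 - 34) = 0.
Resident 2: others sum to 28; max(0, 30 - 28) = 2.
Resident 3: others sum to 24; max(0, 30 - 24) = 6.
Total collected = 0 + 2 + 6 = 8.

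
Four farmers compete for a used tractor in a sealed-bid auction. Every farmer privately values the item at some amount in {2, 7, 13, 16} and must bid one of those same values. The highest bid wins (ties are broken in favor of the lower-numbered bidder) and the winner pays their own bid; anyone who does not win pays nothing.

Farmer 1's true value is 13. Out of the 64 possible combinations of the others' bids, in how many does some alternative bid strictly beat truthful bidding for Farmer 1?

Others bid (2, 2, 2): truth gives 0; bid 2 gives 11 > 0. Violating.
Others bid (2, 2, 7): truth gives 0; bid 7 gives 6 > 0. Violating.
Others bid (2, 7, 2): truth gives 0; bid 7 gives 6 > 0. Violating.
Others bid (2, 7, 7): truth gives 0; bid 7 gives 6 > 0. Violating.
Others bid (2, 2, 13): truth gives 0; no alternative beats it.
Others bid (2, 2, 16): truth gives 0; no alternative beats it.
(Checking all 64 profiles: 8 have a profitable deviation, 56 do not.)

8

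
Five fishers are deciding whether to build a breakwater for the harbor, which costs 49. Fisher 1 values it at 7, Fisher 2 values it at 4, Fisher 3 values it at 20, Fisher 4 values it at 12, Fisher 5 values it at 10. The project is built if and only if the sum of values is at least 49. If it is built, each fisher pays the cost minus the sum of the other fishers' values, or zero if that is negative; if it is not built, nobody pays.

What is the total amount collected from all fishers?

Total value 53 ≥ cost 49, so it is built.
Fisher 1: others sum to 46; max(0, 49 - 46) = 3.
Fisher 2: others sum to 49; max(0, 49 - 49) = 0.
Fisher 3: others sum to 33; max(0, 49 - 33) = 16.
Fisher 4: others sum to 41; max(0, 49 - 41) = 8.
Fisher 5: others sum to 43; max(0, 49 - 43) = 6.
Total collected = 3 + 0 + 16 + 8 + 6 = 33.

33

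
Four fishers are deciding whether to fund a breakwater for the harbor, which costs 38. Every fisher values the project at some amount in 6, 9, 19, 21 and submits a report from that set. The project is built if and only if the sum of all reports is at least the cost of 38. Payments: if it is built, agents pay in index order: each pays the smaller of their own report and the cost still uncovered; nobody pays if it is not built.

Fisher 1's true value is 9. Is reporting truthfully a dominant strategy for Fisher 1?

No

Consider the case where Fisher 2 reports 6, Fisher 3 reports 6 and Fisher 4 reports 21.
Truthful report 9: project built, pays 9, utility 9 - 9 = 0.
Report 6 instead: project built, pays 6, utility 9 - 6 = 3.
Since 3 > 0, reporting 6 is strictly better here, so truthful reporting is not dominant.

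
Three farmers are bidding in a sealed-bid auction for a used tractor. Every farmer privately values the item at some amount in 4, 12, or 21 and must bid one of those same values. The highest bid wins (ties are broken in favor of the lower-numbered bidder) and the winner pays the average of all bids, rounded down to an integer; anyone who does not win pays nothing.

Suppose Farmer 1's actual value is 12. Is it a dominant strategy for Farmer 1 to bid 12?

Consider the case where Farmer 2 bids 4 and Farmer 3 bids 4.
Truthful bid 12: wins, pays 6, utility 12 - 6 = 6.
Bid 4 instead: wins, pays 4, utility 12 - 4 = 8.
Since 8 > 6, bidding 4 is strictly better here, so truthful bidding is not dominant.

No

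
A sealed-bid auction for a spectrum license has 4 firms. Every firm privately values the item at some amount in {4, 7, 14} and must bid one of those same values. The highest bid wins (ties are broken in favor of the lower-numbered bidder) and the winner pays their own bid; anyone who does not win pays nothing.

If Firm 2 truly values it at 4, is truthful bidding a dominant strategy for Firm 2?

Check each profile of the others' bids and compare truth against every alternative bid.
Others bid (4, 4, 4): truth gives 0, best alternative gives -3.
Others bid (4, 4, 7): truth gives 0, best alternative gives -3.
Others bid (4, 7, 4): truth gives 0, best alternative gives -3.
Others bid (4, 7, 7): truth gives 0, best alternative gives -3.
Others bid (4, 4, 14): truth gives 0, best alternative gives 0.
Others bid (4, 7, 14): truth gives 0, best alternative gives 0.
(Remaining 21 profiles checked similarly; truth is weakly best in each.)
In every case the truthful bid is at least as good as any alternative, so it is a dominant strategy.

Yes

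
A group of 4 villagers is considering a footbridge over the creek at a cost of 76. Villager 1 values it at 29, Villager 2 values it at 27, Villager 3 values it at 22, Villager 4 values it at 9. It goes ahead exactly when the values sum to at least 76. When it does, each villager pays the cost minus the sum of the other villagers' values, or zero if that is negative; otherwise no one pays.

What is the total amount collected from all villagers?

45

Total value 87 ≥ cost 76, so it is built.
Villager 1: others sum to 58; max(0, 76 - 58) = 18.
Villager 2: others sum to 60; max(0, 76 - 60) = 16.
Villager 3: others sum to 65; max(0, 76 - 65) = 11.
Villager 4: others sum to 78; max(0, 76 - 78) = 0.
Total collected = 18 + 16 + 11 + 0 = 45.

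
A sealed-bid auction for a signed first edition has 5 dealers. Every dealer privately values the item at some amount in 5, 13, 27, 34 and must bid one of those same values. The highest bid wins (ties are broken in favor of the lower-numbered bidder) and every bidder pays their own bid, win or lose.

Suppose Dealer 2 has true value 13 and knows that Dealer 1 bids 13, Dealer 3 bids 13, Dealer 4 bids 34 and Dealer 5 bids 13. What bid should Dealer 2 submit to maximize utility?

Bid 5: loses but pays 5, utility -5.
Bid 13: loses but pays 13, utility -13.
Bid 27: loses but pays 27, utility -27.
Bid 34: wins, pays 34, utility 13 - 34 = -21.
The best choice is 5 with utility -5.

5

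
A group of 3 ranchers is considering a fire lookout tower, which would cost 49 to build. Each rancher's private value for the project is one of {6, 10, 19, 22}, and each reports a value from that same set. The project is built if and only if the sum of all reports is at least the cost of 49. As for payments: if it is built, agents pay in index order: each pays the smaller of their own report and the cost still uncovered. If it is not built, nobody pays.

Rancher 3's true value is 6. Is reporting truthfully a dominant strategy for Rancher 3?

Check each profile of the others' reports and compare truth against every alternative report.
Others report (19, 22): truth gives 0, best alternative gives -2.
Others report (22, 19): truth gives 0, best alternative gives -2.
Others report (22, 22): truth gives 1, best alternative gives 1.
Others report (6, 6): truth gives 0, best alternative gives 0.
Others report (6, 10): truth gives 0, best alternative gives 0.
Others report (6, 19): truth gives 0, best alternative gives 0.
(Remaining 10 profiles checked similarly; truth is weakly best in each.)
In every case the truthful report is at least as good as any alternative, so it is a dominant strategy.

Yes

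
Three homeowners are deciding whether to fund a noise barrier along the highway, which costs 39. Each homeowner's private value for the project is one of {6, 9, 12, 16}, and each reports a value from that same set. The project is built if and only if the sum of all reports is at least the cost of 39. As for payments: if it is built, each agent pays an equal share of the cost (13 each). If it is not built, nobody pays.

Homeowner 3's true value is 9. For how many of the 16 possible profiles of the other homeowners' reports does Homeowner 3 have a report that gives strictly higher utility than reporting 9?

1

Others report (16, 16): truth gives -4; report 6 gives 0 > -4. Violating.
Others report (6, 6): truth gives 0; no alternative beats it.
Others report (6, 9): truth gives 0; no alternative beats it.
(Checking all 16 profiles: 1 has a profitable deviation, 15 do not.)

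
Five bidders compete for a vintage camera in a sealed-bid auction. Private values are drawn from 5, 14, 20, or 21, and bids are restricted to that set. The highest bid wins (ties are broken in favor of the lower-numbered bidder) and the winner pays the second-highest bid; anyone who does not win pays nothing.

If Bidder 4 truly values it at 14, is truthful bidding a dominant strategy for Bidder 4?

Check each profile of the others' bids and compare truth against every alternative bid.
Others bid (5, 5, 5, 5): truth gives 9, best alternative gives 9.
Others bid (5, 5, 5, 14): truth gives 0, best alternative gives 0.
Others bid (5, 5, 5, 20): truth gives 0, best alternative gives 0.
Others bid (5, 5, 5, 21): truth gives 0, best alternative gives 0.
Others bid (5, 5, 14, 5): truth gives 0, best alternative gives 0.
Others bid (5, 5, 14, 14): truth gives 0, best alternative gives 0.
(Remaining 250 profiles checked similarly; truth is weakly best in each.)
In every case the truthful bid is at least as good as any alternative, so it is a dominant strategy.

Yes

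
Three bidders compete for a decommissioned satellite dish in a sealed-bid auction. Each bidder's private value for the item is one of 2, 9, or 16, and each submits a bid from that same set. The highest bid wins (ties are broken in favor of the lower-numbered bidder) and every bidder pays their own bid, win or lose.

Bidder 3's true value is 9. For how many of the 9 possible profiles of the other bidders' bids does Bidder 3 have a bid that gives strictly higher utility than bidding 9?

8

Others bid (2, 9): truth gives -9; bid 2 gives -2 > -9. Violating.
Others bid (2, 16): truth gives -9; bid 2 gives -2 > -9. Violating.
Others bid (9, 2): truth gives -9; bid 2 gives -2 > -9. Violating.
Others bid (9, 9): truth gives -9; bid 2 gives -2 > -9. Violating.
Others bid (2, 2): truth gives 0; no alternative beats it.
(Checking all 9 profiles: 8 have a profitable deviation, 1 does not.)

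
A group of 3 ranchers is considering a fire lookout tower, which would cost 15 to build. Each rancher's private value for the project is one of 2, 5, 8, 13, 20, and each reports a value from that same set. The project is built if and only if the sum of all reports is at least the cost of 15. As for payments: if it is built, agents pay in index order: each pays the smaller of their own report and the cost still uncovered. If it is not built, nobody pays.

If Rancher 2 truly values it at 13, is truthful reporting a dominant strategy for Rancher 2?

Consider the case where Rancher 1 reports 2 and Rancher 3 reports 5.
Truthful report 13: project built, pays 13, utility 13 - 13 = 0.
Report 8 instead: project built, pays 8, utility 13 - 8 = 5.
Since 5 > 0, reporting 8 is strictly better here, so truthful reporting is not dominant.

No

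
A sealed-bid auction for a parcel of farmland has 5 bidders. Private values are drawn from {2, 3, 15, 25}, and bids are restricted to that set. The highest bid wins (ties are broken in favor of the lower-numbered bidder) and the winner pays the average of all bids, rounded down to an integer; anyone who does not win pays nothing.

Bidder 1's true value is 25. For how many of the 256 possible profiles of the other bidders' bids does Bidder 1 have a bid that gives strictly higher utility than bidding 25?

81

Others bid (2, 2, 2, 2): truth gives 19; bid 2 gives 23 > 19. Violating.
Others bid (2, 2, 2, 3): truth gives 19; bid 3 gives 23 > 19. Violating.
Others bid (2, 2, 2, 15): truth gives 16; bid 15 gives 18 > 16. Violating.
Others bid (2, 2, 3, 2): truth gives 19; bid 3 gives 23 > 19. Violating.
Others bid (2, 2, 2, 25): truth gives 14; no alternative beats it.
Others bid (2, 2, 3, 25): truth gives 14; no alternative beats it.
(Checking all 256 profiles: 81 have a profitable deviation, 175 do not.)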